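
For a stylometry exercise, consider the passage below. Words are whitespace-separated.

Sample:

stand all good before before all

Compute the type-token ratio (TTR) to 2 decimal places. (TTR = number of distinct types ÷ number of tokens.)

0.67

N = 6 tokens, V = 4 types.
TTR = V / N = 4 / 6 = 0.67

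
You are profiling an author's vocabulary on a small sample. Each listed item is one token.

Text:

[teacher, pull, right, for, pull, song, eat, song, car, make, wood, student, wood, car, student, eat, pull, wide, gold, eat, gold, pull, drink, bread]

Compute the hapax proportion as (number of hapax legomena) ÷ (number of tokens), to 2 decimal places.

Frequencies: pull:4, eat:3, song:2, car:2, wood:2, student:2, gold:2, teacher:1, right:1, for:1, make:1, wide:1, drink:1, bread:1
Hapax count = 7; token count = 24.
Ratio = 7 / 24 = 0.29

0.29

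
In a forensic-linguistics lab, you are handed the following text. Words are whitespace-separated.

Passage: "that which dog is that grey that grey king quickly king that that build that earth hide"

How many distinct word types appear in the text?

Distinct types: {build, dog, earth, grey, hide, is, king, quickly, that, which}
V = 10

10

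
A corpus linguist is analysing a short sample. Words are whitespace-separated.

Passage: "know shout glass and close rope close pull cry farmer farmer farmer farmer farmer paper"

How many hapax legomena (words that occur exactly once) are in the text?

8

Frequencies: farmer:5, close:2, know:1, shout:1, glass:1, and:1, rope:1, pull:1, cry:1, paper:1
Hapax (freq=1): and, cry, glass, know, paper, pull, rope, shout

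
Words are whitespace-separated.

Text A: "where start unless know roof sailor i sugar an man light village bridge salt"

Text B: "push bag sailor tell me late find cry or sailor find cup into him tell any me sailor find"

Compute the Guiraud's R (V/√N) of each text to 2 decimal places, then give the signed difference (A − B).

0.76

A: V=14, N=14, R=3.74
B: V=13, N=19, R=2.98
Difference = 3.74 − 2.98 = 0.76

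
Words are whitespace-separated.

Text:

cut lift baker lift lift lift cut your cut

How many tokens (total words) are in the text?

9

Tokens: cut, lift, baker, lift, lift, lift, cut, your, cut
N = 9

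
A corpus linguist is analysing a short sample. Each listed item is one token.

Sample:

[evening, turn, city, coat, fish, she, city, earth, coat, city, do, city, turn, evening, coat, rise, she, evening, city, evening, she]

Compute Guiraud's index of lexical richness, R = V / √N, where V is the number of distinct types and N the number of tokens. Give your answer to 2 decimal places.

1.96

N = 21, V = 9.
√N = 4.582576
R = 9 / 4.582576 = 1.96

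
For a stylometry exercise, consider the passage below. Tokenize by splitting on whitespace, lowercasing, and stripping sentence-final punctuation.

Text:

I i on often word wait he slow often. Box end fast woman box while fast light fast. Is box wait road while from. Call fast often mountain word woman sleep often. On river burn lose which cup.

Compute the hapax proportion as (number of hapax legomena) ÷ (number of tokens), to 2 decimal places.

Frequencies: often:4, fast:4, box:3, i:2, on:2, word:2, wait:2, woman:2, while:2, he:1, slow:1, end:1, light:1, is:1, road:1, from:1, call:1, mountain:1, sleep:1, river:1, … (4 more, each freq 1)
Hapax count = 15; token count = 38.
Ratio = 15 / 38 = 0.39

0.39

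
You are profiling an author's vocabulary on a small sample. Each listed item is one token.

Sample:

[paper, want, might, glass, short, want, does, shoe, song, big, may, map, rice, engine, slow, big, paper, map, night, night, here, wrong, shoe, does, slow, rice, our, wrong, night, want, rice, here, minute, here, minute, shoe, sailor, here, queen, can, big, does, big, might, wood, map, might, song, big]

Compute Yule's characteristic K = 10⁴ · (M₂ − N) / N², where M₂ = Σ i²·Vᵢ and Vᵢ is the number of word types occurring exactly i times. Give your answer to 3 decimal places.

Frequencies: big:5, here:4, want:3, might:3, does:3, shoe:3, map:3, rice:3, night:3, paper:2, song:2, slow:2, wrong:2, minute:2, glass:1, short:1, may:1, engine:1, our:1, sailor:1, … (3 more, each freq 1)
N = 49. Frequency spectrum: V_1=9, V_2=5, V_3=7, V_4=1, V_5=1
M₂ = 1²·9 + 2²·5 + 3²·7 + 4²·1 + 5²·1 = 133
K = 10000 × (133 − 49) / 49² = 349.854

349.854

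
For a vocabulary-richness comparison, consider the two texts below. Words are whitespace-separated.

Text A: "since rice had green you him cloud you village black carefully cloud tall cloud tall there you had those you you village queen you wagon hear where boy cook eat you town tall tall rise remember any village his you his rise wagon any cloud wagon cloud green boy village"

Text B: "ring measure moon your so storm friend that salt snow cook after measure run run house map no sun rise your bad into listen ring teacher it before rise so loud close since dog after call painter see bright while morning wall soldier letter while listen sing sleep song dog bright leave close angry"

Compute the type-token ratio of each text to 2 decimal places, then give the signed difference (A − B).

-0.28

TTR(A) = 25/50 = 0.50
TTR(B) = 42/54 = 0.78
Difference = 0.50 − 0.78 = -0.28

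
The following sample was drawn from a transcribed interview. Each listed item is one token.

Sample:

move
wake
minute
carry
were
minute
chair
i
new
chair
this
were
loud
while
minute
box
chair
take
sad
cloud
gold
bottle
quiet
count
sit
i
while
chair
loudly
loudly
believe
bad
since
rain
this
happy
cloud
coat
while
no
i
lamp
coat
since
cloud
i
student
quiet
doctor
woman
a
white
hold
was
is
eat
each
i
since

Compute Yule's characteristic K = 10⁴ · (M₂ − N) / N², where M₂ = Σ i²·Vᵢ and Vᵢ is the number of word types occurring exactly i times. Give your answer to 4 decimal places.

Frequencies: i:5, chair:4, minute:3, while:3, cloud:3, since:3, were:2, this:2, quiet:2, loudly:2, coat:2, move:1, wake:1, carry:1, new:1, loud:1, box:1, take:1, sad:1, gold:1, … (19 more, each freq 1)
N = 59. Frequency spectrum: V_1=28, V_2=5, V_3=4, V_4=1, V_5=1
M₂ = 1²·28 + 2²·5 + 3²·4 + 4²·1 + 5²·1 = 125
K = 10000 × (125 − 59) / 59² = 189.6007

189.6007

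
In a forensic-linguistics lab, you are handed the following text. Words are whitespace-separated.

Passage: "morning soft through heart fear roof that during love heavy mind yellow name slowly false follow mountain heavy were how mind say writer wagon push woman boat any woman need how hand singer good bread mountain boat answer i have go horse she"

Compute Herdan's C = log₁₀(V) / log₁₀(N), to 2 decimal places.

0.96

N = 43, V = 37.
log₁₀(V) = 1.568202, log₁₀(N) = 1.633468
C = 1.568202 / 1.633468 = 0.96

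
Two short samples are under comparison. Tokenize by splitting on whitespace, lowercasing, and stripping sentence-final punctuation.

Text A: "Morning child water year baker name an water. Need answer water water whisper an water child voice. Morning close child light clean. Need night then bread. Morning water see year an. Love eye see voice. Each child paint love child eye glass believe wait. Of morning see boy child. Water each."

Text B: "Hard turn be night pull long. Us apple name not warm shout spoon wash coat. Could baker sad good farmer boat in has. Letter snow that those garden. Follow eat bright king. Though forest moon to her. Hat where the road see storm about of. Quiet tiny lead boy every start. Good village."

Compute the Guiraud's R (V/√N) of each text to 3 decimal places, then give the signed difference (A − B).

-3.362

A: V=27, N=51, R=3.781
B: V=52, N=53, R=7.143
Difference = 3.781 − 7.143 = -3.362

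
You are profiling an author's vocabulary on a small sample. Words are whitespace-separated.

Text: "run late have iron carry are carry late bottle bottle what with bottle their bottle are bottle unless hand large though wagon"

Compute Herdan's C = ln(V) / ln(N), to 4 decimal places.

N = 22, V = 15.
ln(V) = 2.708050, ln(N) = 3.091042
C = 2.708050 / 3.091042 = 0.8761

0.8761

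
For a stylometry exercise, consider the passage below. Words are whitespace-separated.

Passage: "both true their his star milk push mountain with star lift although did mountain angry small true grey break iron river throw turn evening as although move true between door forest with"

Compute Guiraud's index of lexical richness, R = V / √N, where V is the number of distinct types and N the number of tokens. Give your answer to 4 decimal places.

4.5962

N = 32, V = 26.
√N = 5.656854
R = 26 / 5.656854 = 4.5962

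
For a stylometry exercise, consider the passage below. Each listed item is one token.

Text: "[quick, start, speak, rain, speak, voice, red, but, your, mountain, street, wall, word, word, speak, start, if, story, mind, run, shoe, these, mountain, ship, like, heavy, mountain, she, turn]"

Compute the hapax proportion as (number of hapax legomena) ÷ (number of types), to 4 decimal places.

0.8261

Frequencies: speak:3, mountain:3, start:2, word:2, quick:1, rain:1, voice:1, red:1, but:1, your:1, street:1, wall:1, if:1, story:1, mind:1, run:1, shoe:1, these:1, ship:1, like:1, … (3 more, each freq 1)
Hapax count = 19; type count = 23.
Ratio = 19 / 23 = 0.8261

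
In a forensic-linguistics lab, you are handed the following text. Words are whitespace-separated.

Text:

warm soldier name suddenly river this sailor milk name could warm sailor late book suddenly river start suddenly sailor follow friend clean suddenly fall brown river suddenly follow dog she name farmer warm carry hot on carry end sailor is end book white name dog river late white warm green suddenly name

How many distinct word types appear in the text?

27

Distinct types: {book, brown, carry, clean, could, dog, end, fall, farmer, follow, friend, green, hot, is, late, milk, name, on, river, sailor, she, soldier, start, suddenly, this, warm, white}
V = 27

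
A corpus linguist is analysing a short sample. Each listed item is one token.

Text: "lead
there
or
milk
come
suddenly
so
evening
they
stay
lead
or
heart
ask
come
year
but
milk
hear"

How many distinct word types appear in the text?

15

Distinct types: {ask, but, come, evening, hear, heart, lead, milk, or, so, stay, suddenly, there, they, year}
V = 15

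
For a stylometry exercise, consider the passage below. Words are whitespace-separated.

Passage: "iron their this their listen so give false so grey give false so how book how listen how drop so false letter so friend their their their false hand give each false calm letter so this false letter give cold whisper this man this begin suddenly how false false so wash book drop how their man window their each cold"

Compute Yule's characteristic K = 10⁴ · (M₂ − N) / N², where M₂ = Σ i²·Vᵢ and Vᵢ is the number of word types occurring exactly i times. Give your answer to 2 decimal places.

561.11

Frequencies: false:8, their:7, so:7, how:5, this:4, give:4, letter:3, listen:2, book:2, drop:2, each:2, cold:2, man:2, iron:1, grey:1, friend:1, hand:1, calm:1, whisper:1, begin:1, … (3 more, each freq 1)
N = 60. Frequency spectrum: V_1=10, V_2=6, V_3=1, V_4=2, V_5=1, V_7=2, V_8=1
M₂ = 1²·10 + 2²·6 + 3²·1 + 4²·2 + 5²·1 + 7²·2 + 8²·1 = 262
K = 10000 × (262 − 60) / 60² = 561.11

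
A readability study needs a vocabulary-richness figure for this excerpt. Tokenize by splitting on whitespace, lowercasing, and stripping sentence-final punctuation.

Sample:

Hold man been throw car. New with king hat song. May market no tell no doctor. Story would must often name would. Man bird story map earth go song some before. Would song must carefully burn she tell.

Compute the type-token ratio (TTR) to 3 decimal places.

N = 38 tokens, V = 29 types.
TTR = V / N = 29 / 38 = 0.763

0.763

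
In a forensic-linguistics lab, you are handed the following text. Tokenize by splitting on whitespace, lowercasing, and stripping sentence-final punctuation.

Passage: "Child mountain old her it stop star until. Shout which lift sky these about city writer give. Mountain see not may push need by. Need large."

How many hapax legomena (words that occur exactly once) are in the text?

Frequencies: mountain:2, need:2, child:1, old:1, her:1, it:1, stop:1, star:1, until:1, shout:1, which:1, lift:1, sky:1, these:1, about:1, city:1, writer:1, give:1, see:1, not:1, … (4 more, each freq 1)
Hapax (freq=1): about, by, child, city, give, her, it, large, lift, may, not, old, push, see, shout, sky, star, stop, these, until, which, writer

22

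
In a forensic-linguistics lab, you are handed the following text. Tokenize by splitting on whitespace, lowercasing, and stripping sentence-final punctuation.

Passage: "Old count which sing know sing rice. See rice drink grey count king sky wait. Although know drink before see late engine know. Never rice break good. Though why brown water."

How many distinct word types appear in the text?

Distinct types: {although, before, break, brown, count, drink, engine, good, grey, king, know, late, never, old, rice, see, sing, sky, though, wait, water, which, why}
V = 23

23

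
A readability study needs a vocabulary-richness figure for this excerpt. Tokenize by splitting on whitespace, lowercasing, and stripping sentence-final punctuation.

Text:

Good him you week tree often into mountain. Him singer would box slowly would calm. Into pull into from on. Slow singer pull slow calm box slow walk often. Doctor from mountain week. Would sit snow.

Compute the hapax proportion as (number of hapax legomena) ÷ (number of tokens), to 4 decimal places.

Frequencies: into:3, would:3, slow:3, him:2, week:2, often:2, mountain:2, singer:2, box:2, calm:2, pull:2, from:2, good:1, you:1, tree:1, slowly:1, on:1, walk:1, doctor:1, sit:1, … (1 more, each freq 1)
Hapax count = 9; token count = 36.
Ratio = 9 / 36 = 0.2500

0.2500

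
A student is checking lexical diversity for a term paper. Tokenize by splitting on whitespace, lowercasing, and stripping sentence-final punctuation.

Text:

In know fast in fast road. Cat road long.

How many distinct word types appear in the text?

6

Distinct types: {cat, fast, in, know, long, road}
V = 6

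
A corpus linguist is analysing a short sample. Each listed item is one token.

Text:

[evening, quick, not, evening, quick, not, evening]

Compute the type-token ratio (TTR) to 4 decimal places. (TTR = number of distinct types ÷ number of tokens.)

N = 7 tokens, V = 3 types.
TTR = V / N = 3 / 7 = 0.4286

0.4286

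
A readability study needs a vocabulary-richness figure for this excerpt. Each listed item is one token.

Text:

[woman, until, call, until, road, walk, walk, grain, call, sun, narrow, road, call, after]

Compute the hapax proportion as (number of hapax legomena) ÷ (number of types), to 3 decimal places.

Frequencies: call:3, until:2, road:2, walk:2, woman:1, grain:1, sun:1, narrow:1, after:1
Hapax count = 5; type count = 9.
Ratio = 5 / 9 = 0.556

0.556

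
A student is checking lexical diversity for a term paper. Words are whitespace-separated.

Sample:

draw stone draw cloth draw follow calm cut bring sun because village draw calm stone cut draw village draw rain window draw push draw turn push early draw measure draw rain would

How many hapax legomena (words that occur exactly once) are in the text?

10

Frequencies: draw:10, stone:2, calm:2, cut:2, village:2, rain:2, push:2, cloth:1, follow:1, bring:1, sun:1, because:1, window:1, turn:1, early:1, measure:1, would:1
Hapax (freq=1): because, bring, cloth, early, follow, measure, sun, turn, window, would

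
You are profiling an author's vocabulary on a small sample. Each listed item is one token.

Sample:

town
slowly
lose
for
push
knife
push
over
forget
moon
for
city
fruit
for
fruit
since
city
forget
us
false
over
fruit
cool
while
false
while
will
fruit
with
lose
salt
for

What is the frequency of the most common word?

Frequencies: for:4, fruit:4, lose:2, push:2, over:2, forget:2, city:2, false:2, while:2, town:1, slowly:1, knife:1, moon:1, since:1, us:1, cool:1, will:1, with:1, salt:1
Most common: 'for' with frequency 4.

4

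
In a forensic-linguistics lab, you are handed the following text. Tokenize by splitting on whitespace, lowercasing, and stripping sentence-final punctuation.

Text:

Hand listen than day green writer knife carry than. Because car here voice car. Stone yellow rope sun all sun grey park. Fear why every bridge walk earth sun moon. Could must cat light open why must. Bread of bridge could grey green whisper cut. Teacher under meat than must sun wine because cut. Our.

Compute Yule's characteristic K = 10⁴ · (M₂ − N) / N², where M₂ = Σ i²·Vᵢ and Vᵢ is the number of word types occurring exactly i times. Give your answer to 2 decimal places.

132.23

Frequencies: sun:4, than:3, must:3, green:2, because:2, car:2, grey:2, why:2, bridge:2, could:2, cut:2, hand:1, listen:1, day:1, writer:1, knife:1, carry:1, here:1, voice:1, stone:1, … (20 more, each freq 1)
N = 55. Frequency spectrum: V_1=29, V_2=8, V_3=2, V_4=1
M₂ = 1²·29 + 2²·8 + 3²·2 + 4²·1 = 95
K = 10000 × (95 − 55) / 55² = 132.23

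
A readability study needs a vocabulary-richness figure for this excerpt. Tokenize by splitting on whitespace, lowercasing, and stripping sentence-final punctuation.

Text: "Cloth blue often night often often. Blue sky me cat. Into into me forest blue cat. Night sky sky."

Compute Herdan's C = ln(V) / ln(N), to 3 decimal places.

0.746

N = 19, V = 9.
ln(V) = 2.197225, ln(N) = 2.944439
C = 2.197225 / 2.944439 = 0.746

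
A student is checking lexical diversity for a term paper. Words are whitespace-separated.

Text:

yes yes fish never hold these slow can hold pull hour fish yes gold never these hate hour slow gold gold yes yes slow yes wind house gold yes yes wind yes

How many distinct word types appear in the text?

13

Distinct types: {can, fish, gold, hate, hold, hour, house, never, pull, slow, these, wind, yes}
V = 13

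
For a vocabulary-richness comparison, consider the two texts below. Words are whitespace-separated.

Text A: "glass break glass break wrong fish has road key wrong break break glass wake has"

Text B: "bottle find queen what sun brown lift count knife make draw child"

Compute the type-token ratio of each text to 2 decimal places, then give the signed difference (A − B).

-0.47

TTR(A) = 8/15 = 0.53
TTR(B) = 12/12 = 1.00
Difference = 0.53 − 1.00 = -0.47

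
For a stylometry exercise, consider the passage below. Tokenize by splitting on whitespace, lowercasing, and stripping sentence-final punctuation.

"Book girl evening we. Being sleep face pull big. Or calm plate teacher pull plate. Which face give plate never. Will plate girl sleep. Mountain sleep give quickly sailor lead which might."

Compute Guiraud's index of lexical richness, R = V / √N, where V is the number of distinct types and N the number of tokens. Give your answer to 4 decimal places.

N = 32, V = 22.
√N = 5.656854
R = 22 / 5.656854 = 3.8891

3.8891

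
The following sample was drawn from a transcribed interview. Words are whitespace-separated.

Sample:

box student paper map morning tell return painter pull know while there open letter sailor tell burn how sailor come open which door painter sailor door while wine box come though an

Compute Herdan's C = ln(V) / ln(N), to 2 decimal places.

0.90

N = 32, V = 23.
ln(V) = 3.135494, ln(N) = 3.465736
C = 3.135494 / 3.465736 = 0.90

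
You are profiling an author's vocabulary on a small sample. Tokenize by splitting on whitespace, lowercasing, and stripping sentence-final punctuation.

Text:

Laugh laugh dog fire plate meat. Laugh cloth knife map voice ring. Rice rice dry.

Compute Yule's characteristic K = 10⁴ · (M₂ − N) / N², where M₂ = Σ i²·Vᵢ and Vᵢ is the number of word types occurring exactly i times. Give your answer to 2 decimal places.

355.56

Frequencies: laugh:3, rice:2, dog:1, fire:1, plate:1, meat:1, cloth:1, knife:1, map:1, voice:1, ring:1, dry:1
N = 15. Frequency spectrum: V_1=10, V_2=1, V_3=1
M₂ = 1²·10 + 2²·1 + 3²·1 = 23
K = 10000 × (23 − 15) / 15² = 355.56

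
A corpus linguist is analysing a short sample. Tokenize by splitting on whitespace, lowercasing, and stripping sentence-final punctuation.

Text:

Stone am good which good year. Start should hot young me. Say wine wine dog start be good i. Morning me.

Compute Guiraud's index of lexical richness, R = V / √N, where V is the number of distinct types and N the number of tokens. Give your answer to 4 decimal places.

N = 21, V = 16.
√N = 4.582576
R = 16 / 4.582576 = 3.4915

3.4915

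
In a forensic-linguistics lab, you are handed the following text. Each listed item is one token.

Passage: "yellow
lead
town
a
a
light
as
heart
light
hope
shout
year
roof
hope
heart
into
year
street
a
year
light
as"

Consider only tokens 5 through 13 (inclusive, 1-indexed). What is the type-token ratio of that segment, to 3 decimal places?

0.889

Segment tokens 5–13: a, light, as, heart, light, hope, shout, year, roof
Segment N = 9, segment V = 8.
TTR = 8 / 9 = 0.889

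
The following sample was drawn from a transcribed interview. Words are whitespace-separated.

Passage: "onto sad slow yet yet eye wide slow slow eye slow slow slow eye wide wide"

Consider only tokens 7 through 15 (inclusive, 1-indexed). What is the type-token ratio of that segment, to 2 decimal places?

0.33

Segment tokens 7–15: wide, slow, slow, eye, slow, slow, slow, eye, wide
Segment N = 9, segment V = 3.
TTR = 3 / 9 = 0.33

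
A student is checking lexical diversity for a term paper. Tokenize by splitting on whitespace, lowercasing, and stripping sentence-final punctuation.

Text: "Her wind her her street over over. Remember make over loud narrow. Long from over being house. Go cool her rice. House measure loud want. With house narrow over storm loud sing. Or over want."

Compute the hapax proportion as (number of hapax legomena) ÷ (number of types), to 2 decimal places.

0.71

Frequencies: over:6, her:4, loud:3, house:3, narrow:2, want:2, wind:1, street:1, remember:1, make:1, long:1, from:1, being:1, go:1, cool:1, rice:1, measure:1, with:1, storm:1, sing:1, … (1 more, each freq 1)
Hapax count = 15; type count = 21.
Ratio = 15 / 21 = 0.71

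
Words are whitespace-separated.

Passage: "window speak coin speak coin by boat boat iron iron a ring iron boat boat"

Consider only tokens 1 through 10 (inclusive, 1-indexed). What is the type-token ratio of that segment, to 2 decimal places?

0.60

Segment tokens 1–10: window, speak, coin, speak, coin, by, boat, boat, iron, iron
Segment N = 10, segment V = 6.
TTR = 6 / 10 = 0.60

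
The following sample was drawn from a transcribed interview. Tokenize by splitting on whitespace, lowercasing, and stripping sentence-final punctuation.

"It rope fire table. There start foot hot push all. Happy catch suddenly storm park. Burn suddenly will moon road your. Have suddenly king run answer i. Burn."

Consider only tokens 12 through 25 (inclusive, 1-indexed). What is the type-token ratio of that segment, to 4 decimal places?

0.8571

Segment tokens 12–25: catch, suddenly, storm, park, burn, suddenly, will, moon, road, your, have, suddenly, king, run
Segment N = 14, segment V = 12.
TTR = 12 / 14 = 0.8571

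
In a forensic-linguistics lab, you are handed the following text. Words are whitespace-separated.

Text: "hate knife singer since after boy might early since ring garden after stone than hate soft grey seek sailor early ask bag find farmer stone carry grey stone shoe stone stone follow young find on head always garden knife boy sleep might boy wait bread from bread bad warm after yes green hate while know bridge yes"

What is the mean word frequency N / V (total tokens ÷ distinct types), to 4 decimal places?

1.5000

N = 57 tokens, V = 38 types.
Mean frequency = N / V = 57 / 38 = 1.5000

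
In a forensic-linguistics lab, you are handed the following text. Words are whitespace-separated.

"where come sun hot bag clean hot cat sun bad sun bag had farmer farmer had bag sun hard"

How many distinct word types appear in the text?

Distinct types: {bad, bag, cat, clean, come, farmer, had, hard, hot, sun, where}
V = 11

11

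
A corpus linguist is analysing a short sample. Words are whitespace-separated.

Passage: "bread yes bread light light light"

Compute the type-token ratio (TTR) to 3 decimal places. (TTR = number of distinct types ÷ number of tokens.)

0.500

N = 6 tokens, V = 3 types.
TTR = V / N = 3 / 6 = 0.500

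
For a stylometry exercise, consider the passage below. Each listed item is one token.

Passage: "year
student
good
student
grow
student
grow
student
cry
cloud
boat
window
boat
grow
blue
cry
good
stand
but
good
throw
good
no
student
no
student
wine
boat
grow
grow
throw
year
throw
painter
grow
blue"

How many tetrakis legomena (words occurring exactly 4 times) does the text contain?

Frequencies: student:6, grow:6, good:4, boat:3, throw:3, year:2, cry:2, blue:2, no:2, cloud:1, window:1, stand:1, but:1, wine:1, painter:1
Words with frequency 4: good

1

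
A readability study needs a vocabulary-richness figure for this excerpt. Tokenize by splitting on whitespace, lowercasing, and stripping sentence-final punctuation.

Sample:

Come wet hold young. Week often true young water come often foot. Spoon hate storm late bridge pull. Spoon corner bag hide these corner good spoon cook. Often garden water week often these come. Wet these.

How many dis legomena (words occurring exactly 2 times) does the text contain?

5

Frequencies: often:4, come:3, spoon:3, these:3, wet:2, young:2, week:2, water:2, corner:2, hold:1, true:1, foot:1, hate:1, storm:1, late:1, bridge:1, pull:1, bag:1, hide:1, good:1, … (2 more, each freq 1)
Words with frequency 2: corner, water, week, wet, young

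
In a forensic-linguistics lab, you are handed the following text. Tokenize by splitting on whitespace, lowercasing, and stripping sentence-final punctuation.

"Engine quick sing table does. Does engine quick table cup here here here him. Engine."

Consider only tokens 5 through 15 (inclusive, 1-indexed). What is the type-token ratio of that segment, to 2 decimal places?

0.64

Segment tokens 5–15: does, does, engine, quick, table, cup, here, here, here, him, engine
Segment N = 11, segment V = 7.
TTR = 7 / 11 = 0.64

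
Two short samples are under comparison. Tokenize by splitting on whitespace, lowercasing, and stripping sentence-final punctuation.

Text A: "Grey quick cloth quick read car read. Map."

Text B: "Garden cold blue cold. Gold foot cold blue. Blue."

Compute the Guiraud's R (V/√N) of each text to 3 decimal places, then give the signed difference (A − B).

A: V=6, N=8, R=2.121
B: V=5, N=9, R=1.667
Difference = 2.121 − 1.667 = 0.454

0.454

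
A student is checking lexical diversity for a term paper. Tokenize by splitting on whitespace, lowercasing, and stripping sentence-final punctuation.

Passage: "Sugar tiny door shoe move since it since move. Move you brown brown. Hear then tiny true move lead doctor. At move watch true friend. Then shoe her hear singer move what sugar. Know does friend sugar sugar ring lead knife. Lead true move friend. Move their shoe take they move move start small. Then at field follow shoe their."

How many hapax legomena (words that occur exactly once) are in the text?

Frequencies: move:10, sugar:4, shoe:4, then:3, true:3, lead:3, friend:3, tiny:2, since:2, brown:2, hear:2, at:2, their:2, door:1, it:1, you:1, doctor:1, watch:1, her:1, singer:1, … (11 more, each freq 1)
Hapax (freq=1): doctor, does, door, field, follow, her, it, knife, know, ring, singer, small, start, take, they, watch, what, you

18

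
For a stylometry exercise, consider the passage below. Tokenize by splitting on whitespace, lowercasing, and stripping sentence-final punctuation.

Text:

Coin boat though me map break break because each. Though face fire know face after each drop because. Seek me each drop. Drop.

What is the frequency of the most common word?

3

Frequencies: each:3, drop:3, though:2, me:2, break:2, because:2, face:2, coin:1, boat:1, map:1, fire:1, know:1, after:1, seek:1
Most common: 'each' with frequency 3.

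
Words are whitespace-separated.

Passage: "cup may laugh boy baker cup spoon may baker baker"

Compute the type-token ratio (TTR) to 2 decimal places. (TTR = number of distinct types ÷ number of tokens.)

N = 10 tokens, V = 6 types.
TTR = V / N = 6 / 10 = 0.60

0.60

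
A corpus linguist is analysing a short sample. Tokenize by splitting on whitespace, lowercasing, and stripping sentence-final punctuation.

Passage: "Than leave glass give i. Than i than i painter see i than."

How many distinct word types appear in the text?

7

Distinct types: {give, glass, i, leave, painter, see, than}
V = 7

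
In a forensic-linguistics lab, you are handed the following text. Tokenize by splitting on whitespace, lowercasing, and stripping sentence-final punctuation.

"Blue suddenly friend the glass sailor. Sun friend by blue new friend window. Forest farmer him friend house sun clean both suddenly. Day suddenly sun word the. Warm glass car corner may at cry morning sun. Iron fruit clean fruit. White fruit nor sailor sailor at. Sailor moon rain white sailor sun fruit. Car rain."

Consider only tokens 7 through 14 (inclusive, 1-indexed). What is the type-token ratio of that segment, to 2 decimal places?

0.88

Segment tokens 7–14: sun, friend, by, blue, new, friend, window, forest
Segment N = 8, segment V = 7.
TTR = 7 / 8 = 0.88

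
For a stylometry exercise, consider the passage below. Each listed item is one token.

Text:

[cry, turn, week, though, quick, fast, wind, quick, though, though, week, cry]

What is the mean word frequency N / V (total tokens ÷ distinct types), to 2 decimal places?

1.71

N = 12 tokens, V = 7 types.
Mean frequency = N / V = 12 / 7 = 1.71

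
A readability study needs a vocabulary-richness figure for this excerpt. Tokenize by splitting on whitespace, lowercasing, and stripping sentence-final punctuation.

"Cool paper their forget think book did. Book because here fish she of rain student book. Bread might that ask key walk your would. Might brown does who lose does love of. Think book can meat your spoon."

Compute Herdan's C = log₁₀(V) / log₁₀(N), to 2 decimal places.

N = 38, V = 30.
log₁₀(V) = 1.477121, log₁₀(N) = 1.579784
C = 1.477121 / 1.579784 = 0.94

0.94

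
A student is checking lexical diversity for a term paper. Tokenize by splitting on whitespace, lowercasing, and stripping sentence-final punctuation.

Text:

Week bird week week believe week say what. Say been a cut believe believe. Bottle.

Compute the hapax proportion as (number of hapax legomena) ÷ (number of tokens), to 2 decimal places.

Frequencies: week:4, believe:3, say:2, bird:1, what:1, been:1, a:1, cut:1, bottle:1
Hapax count = 6; token count = 15.
Ratio = 6 / 15 = 0.40

0.40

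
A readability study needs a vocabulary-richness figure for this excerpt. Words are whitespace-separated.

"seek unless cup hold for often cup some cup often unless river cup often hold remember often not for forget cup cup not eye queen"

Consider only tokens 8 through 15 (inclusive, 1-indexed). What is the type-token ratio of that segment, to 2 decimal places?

Segment tokens 8–15: some, cup, often, unless, river, cup, often, hold
Segment N = 8, segment V = 6.
TTR = 6 / 8 = 0.75

0.75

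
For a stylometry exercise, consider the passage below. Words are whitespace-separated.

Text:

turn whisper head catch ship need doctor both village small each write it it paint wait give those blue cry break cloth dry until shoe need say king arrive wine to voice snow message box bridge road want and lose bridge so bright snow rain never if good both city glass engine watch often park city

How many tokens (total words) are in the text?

Tokens: turn, whisper, head, catch, ship, need, doctor, both, village, small, each, write, it, it, paint, wait, give, those, blue, cry, break, cloth, dry, until, shoe, need, say, king, arrive, wine, to, voice, snow, message, box, bridge, road, want, and, lose, bridge, so, bright, snow, rain, never, if, good, both, city, glass, engine, watch, often, park, city
N = 56

56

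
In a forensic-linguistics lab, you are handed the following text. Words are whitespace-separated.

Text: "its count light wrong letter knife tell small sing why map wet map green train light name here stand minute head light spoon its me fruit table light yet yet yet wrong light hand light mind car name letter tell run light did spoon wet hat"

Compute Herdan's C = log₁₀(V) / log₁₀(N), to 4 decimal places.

N = 46, V = 30.
log₁₀(V) = 1.477121, log₁₀(N) = 1.662758
C = 1.477121 / 1.662758 = 0.8884

0.8884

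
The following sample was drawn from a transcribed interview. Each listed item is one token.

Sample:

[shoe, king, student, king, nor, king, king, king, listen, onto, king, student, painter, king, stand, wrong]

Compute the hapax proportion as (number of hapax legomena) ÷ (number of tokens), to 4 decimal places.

Frequencies: king:7, student:2, shoe:1, nor:1, listen:1, onto:1, painter:1, stand:1, wrong:1
Hapax count = 7; token count = 16.
Ratio = 7 / 16 = 0.4375

0.4375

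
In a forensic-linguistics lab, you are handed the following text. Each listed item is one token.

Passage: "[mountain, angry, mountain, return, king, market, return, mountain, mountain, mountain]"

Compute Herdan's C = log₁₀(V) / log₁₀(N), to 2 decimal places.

N = 10, V = 5.
log₁₀(V) = 0.698970, log₁₀(N) = 1.000000
C = 0.698970 / 1.000000 = 0.70

0.70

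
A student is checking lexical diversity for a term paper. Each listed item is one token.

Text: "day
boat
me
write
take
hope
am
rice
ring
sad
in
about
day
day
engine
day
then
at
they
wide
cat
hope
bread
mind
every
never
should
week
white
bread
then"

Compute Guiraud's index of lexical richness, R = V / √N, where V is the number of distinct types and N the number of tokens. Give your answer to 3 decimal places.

4.490

N = 31, V = 25.
√N = 5.567764
R = 25 / 5.567764 = 4.490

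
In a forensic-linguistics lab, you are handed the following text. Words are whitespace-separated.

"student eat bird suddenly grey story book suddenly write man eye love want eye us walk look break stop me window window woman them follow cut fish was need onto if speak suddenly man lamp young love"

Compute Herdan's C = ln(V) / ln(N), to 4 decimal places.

N = 37, V = 31.
ln(V) = 3.433987, ln(N) = 3.610918
C = 3.433987 / 3.610918 = 0.9510

0.9510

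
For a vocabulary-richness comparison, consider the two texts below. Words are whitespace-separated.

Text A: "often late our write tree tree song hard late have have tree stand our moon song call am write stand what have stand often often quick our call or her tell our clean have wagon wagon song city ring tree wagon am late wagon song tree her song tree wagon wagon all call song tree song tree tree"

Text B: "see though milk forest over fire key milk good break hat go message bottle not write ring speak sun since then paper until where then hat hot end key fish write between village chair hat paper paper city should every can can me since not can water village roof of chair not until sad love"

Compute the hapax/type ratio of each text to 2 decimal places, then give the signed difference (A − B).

-0.24

A: hapax=10, V=22, ratio=0.45
B: hapax=27, V=39, ratio=0.69
Difference = 0.45 − 0.69 = -0.24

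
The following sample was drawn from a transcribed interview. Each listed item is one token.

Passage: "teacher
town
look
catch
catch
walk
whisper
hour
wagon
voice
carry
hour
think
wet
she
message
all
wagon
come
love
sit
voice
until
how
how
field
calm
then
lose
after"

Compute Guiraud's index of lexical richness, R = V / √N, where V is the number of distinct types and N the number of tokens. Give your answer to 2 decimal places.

N = 30, V = 25.
√N = 5.477226
R = 25 / 5.477226 = 4.56

4.56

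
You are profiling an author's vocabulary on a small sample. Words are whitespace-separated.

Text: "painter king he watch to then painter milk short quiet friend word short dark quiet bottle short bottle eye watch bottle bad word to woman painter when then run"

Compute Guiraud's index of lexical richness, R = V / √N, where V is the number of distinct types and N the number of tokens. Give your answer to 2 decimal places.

3.34

N = 29, V = 18.
√N = 5.385165
R = 18 / 5.385165 = 3.34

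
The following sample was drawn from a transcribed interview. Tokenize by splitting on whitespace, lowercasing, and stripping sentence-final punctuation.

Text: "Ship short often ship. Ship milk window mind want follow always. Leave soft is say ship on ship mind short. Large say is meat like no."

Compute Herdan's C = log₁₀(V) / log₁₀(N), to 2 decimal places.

0.89

N = 26, V = 18.
log₁₀(V) = 1.255273, log₁₀(N) = 1.414973
C = 1.255273 / 1.414973 = 0.89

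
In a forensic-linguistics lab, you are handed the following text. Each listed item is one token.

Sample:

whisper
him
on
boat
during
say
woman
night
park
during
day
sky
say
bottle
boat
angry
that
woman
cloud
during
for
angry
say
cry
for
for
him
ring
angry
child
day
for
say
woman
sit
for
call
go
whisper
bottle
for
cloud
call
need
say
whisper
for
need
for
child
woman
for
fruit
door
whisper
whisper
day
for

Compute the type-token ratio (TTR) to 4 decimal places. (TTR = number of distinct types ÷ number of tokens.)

N = 58 tokens, V = 25 types.
TTR = V / N = 25 / 58 = 0.4310

0.4310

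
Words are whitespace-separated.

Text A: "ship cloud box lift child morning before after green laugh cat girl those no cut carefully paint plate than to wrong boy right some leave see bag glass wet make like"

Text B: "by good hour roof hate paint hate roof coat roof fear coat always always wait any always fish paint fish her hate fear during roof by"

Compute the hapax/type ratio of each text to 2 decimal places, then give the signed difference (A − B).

0.57

A: hapax=31, V=31, ratio=1.00
B: hapax=6, V=14, ratio=0.43
Difference = 1.00 − 0.43 = 0.57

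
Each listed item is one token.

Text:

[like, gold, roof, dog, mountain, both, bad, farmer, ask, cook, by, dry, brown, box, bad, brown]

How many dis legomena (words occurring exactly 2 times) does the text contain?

Frequencies: bad:2, brown:2, like:1, gold:1, roof:1, dog:1, mountain:1, both:1, farmer:1, ask:1, cook:1, by:1, dry:1, box:1
Words with frequency 2: bad, brown

2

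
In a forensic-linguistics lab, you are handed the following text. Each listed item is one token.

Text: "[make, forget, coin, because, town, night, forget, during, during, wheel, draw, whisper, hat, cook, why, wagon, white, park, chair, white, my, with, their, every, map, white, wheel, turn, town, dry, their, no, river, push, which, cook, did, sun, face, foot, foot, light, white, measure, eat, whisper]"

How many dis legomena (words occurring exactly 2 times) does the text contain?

8

Frequencies: white:4, forget:2, town:2, during:2, wheel:2, whisper:2, cook:2, their:2, foot:2, make:1, coin:1, because:1, night:1, draw:1, hat:1, why:1, wagon:1, park:1, chair:1, my:1, … (15 more, each freq 1)
Words with frequency 2: cook, during, foot, forget, their, town, wheel, whisper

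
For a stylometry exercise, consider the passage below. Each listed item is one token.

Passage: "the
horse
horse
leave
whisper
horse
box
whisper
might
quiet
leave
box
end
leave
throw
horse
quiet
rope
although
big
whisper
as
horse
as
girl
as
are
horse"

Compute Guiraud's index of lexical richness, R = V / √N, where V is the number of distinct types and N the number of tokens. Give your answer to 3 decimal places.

N = 28, V = 15.
√N = 5.291503
R = 15 / 5.291503 = 2.835

2.835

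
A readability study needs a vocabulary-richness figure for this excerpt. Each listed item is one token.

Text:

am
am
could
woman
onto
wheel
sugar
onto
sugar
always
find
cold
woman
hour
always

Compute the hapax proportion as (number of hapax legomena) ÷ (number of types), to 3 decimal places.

Frequencies: am:2, woman:2, onto:2, sugar:2, always:2, could:1, wheel:1, find:1, cold:1, hour:1
Hapax count = 5; type count = 10.
Ratio = 5 / 10 = 0.500

0.500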